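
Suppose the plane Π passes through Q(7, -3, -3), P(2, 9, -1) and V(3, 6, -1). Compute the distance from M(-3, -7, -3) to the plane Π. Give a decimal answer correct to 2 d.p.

QP = (-5, 12, 2), QV = (-4, 9, 2); a normal to Π is QP × QV = (6, 2, 3).
Using Q: Π has equation 6x + 2y + 3z = 27.
n·M − d = (6)·(-3) + (2)·(-7) + (3)·(-3) − 27 = -68; |n| = √49.
Distance = |-68| / √49 = 68/√49 ≈ 9.71.

9.71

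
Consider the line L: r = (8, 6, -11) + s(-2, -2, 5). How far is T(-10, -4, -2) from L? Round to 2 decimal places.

14.00

Taking (8, 6, -11) on L with direction v = (-2, -2, 5): w = T − (8, 6, -11) = (-18, -10, 9), and w × v = (-32, 72, 16).
Distance = |w × v| / |v| = √6464 / √33 ≈ 14.00.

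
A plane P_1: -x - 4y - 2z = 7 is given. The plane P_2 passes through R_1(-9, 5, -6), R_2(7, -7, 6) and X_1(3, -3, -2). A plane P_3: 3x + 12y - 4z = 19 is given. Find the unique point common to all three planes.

(-3, 1, -4)

R_1R_2 = (16, -12, 12), R_1X_1 = (12, -8, 4); a normal to P_2 is R_1R_2 × R_1X_1 = (48, 80, 16).
Using R_1: P_2 has equation 48x + 80y + 16z = -128.
Solving the 3×3 linear system -x - 4y - 2z = 7, 48x + 80y + 16z = -128, 3x + 12y - 4z = 19 (e.g. by elimination or Cramer's rule, determinant = -1120) gives (-3, 1, -4).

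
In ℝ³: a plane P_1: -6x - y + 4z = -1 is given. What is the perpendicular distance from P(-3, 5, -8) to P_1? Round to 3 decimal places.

n·P − d = (-6)·(-3) + (-1)·(5) + (4)·(-8) − (-1) = -18; |n| = √53.
Distance = |-18| / √53 = 18/√53 ≈ 2.472.

2.472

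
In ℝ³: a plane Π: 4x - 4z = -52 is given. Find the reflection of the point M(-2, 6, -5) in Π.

(-18, 6, 11)

λ = (n·M − d)/|n|² = (12 − (-52))/32 = 2.
Reflection = M − 2λn = (-2, 6, -5) − 4·(4, 0, -4) = (-18, 6, 11).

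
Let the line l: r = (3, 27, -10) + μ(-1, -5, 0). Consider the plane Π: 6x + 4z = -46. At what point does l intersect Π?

(-1, 7, -10)

Substitute r = (3, 27, -10) + t(-1, -5, 0) into the plane: -22 + (-6)t = -46, so t = 4.
Intersection: (3, 27, -10) + 4·(-1, -5, 0) = (-1, 7, -10).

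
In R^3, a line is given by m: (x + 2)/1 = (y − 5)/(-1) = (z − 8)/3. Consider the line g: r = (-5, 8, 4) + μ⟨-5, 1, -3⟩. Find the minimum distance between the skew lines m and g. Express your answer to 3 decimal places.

1.581

m has direction (1, -1, 3) through (-2, 5, 8).
Common perpendicular direction n = (1, -1, 3) × (-5, 1, -3) = (0, -12, -4).
With w = (-5, 8, 4) − (-2, 5, 8) = (-3, 3, -4), w · n = -20.
Distance = |w · n| / |n| = |-20| / √160 ≈ 1.581.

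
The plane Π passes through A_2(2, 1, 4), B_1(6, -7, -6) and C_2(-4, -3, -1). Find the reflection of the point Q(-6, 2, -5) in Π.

(-6, -8, 3)

A_2B_1 = (4, -8, -10), A_2C_2 = (-6, -4, -5); a normal to Π is A_2B_1 × A_2C_2 = (0, 80, -64).
Using A_2: Π has equation 80y - 64z = -176.
λ = (n·Q − d)/|n|² = (480 − (-176))/10496 = 1/16.
Reflection = Q − 2λn = (-6, 2, -5) − (1/8)·(0, 80, -64) = (-6, -8, 3).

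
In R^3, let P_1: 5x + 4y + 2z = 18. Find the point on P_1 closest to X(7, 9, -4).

Foot = X − λn with λ = (n·X − d)/|n|² = (63 − 18)/45 = 1.
Foot = (7, 9, -4) − 1·(5, 4, 2) = (2, 5, -6).

(2, 5, -6)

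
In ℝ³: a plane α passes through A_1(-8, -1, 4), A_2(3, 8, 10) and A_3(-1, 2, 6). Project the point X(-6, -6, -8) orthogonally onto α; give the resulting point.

(-6, -10, -2)

A_1A_2 = (11, 9, 6), A_1A_3 = (7, 3, 2); a normal to α is A_1A_2 × A_1A_3 = (0, 20, -30).
Using A_1: α has equation 20y - 30z = -140.
Foot = X − λn with λ = (n·X − d)/|n|² = (120 − (-140))/1300 = 1/5.
Foot = (-6, -6, -8) − (1/5)·(0, 20, -30) = (-6, -10, -2).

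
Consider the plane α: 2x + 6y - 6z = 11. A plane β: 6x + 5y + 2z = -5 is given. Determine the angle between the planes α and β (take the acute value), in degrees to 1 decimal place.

cos θ = |n₁·n₂| / (|n₁||n₂|) = |30| / (√76 · √65).
θ = arccos(0.42683) ≈ 64.7°.

64.7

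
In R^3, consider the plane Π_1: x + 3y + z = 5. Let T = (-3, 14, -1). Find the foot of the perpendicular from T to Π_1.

(-6, 5, -4)

Foot = T − λn with λ = (n·T − d)/|n|² = (38 − 5)/11 = 3.
Foot = (-3, 14, -1) − 3·(1, 3, 1) = (-6, 5, -4).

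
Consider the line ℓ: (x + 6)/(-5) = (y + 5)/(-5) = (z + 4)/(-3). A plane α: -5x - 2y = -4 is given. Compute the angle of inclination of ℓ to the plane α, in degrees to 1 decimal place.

ℓ has direction (-5, -5, -3) through (-6, -5, -4).
sin θ = |n·v| / (|n||v|) = |35| / (√29 · √59) = 0.84614.
θ ≈ 57.8°.

57.8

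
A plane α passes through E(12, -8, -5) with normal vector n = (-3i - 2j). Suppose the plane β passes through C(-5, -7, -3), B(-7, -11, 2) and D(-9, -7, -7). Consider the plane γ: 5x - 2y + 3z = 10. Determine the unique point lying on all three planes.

(6, 1, -6)

α: n·r = n·E gives -3x - 2y = -20.
CB = (-2, -4, 5), CD = (-4, 0, -4); a normal to β is CB × CD = (16, -28, -16).
Using C: β has equation 16x - 28y - 16z = 164.
Solving the 3×3 linear system -3x - 2y = -20, 16x - 28y - 16z = 164, 5x - 2y + 3z = 10 (e.g. by elimination or Cramer's rule, determinant = 604) gives (6, 1, -6).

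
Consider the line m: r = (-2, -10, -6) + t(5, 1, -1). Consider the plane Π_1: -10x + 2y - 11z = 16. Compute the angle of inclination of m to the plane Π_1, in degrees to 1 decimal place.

28.3

sin θ = |n·v| / (|n||v|) = |-37| / (√225 · √27) = 0.47471.
θ ≈ 28.3°.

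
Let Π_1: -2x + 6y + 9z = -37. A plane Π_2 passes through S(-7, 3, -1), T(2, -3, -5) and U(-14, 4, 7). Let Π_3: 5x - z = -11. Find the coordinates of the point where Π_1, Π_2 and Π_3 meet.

(-4, 6, -9)

ST = (9, -6, -4), SU = (-7, 1, 8); a normal to Π_2 is ST × SU = (-44, -44, -33).
Using S: Π_2 has equation -44x - 44y - 33z = 209.
Solving the 3×3 linear system -2x + 6y + 9z = -37, -44x - 44y - 33z = 209, 5x - z = -11 (e.g. by elimination or Cramer's rule, determinant = 638) gives (-4, 6, -9).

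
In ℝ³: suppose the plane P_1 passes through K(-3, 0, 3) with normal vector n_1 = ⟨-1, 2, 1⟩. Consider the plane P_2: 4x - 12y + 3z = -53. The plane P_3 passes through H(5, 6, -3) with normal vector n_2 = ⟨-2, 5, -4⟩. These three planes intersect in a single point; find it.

(-5, 2, -3)

P_1: n_1·r = n_1·K gives -x + 2y + z = 6.
P_3: n_2·r = n_2·H gives -2x + 5y - 4z = 32.
Solving the 3×3 linear system -x + 2y + z = 6, 4x - 12y + 3z = -53, -2x + 5y - 4z = 32 (e.g. by elimination or Cramer's rule, determinant = -17) gives (-5, 2, -3).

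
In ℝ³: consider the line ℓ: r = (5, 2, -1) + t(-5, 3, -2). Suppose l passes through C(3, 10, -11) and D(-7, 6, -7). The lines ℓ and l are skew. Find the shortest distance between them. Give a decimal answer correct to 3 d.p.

2.930

A direction vector for l is D − C = (-10, -4, 4).
Common perpendicular direction n = (-5, 3, -2) × (-10, -4, 4) = (4, 40, 50).
With w = (3, 10, -11) − (5, 2, -1) = (-2, 8, -10), w · n = -188.
Distance = |w · n| / |n| = |-188| / √4116 ≈ 2.930.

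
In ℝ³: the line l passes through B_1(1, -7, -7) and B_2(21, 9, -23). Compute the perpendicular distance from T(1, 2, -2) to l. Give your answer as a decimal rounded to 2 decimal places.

A direction vector for l is B_2 − B_1 = (20, 16, -16).
Taking (1, -7, -7) on l with direction v = (20, 16, -16): w = T − (1, -7, -7) = (0, 9, 5), and w × v = (-224, 100, -180).
Distance = |w × v| / |v| = √92576 / √912 ≈ 10.08.

10.08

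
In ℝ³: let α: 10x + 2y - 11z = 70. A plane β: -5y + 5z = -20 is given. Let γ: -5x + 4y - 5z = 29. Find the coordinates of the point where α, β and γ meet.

(-1, -4, -8)

Solving the 3×3 linear system 10x + 2y - 11z = 70, -5y + 5z = -20, -5x + 4y - 5z = 29 (e.g. by elimination or Cramer's rule, determinant = 275) gives (-1, -4, -8).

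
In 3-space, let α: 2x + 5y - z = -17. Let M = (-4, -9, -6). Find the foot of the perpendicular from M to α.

Foot = M − λn with λ = (n·M − d)/|n|² = (-47 − (-17))/30 = -1.
Foot = (-4, -9, -6) − (-1)·(2, 5, -1) = (-2, -4, -7).

(-2, -4, -7)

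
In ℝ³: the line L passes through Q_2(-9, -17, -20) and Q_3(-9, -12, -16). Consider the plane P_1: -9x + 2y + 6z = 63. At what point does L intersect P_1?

(-9, 3, -4)

A direction vector for L is Q_3 − Q_2 = (0, 5, 4).
Substitute r = (-9, -17, -20) + t(0, 5, 4) into the plane: -73 + 34t = 63, so t = 4.
Intersection: (-9, -17, -20) + 4·(0, 5, 4) = (-9, 3, -4).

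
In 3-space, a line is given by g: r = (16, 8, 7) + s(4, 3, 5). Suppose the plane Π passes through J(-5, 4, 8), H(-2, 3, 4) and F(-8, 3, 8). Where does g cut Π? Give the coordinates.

(4, -1, -8)

JH = (3, -1, -4), JF = (-3, -1, 0); a normal to Π is JH × JF = (-4, 12, -6).
Using J: Π has equation -4x + 12y - 6z = 20.
Substitute r = (16, 8, 7) + t(4, 3, 5) into the plane: -10 + (-10)t = 20, so t = -3.
Intersection: (16, 8, 7) + (-3)·(4, 3, 5) = (4, -1, -8).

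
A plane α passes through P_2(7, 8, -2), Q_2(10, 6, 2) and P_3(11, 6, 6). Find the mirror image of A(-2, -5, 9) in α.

(22, 19, 3)

P_2Q_2 = (3, -2, 4), P_2P_3 = (4, -2, 8); a normal to α is P_2Q_2 × P_2P_3 = (-8, -8, 2).
Using P_2: α has equation -8x - 8y + 2z = -124.
λ = (n·A − d)/|n|² = (74 − (-124))/132 = 3/2.
Reflection = A − 2λn = (-2, -5, 9) − 3·(-8, -8, 2) = (22, 19, 3).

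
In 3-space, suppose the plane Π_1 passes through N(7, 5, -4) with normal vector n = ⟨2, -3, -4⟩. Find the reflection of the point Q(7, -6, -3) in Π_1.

Π_1: n·r = n·N gives 2x - 3y - 4z = 15.
λ = (n·Q − d)/|n|² = (44 − 15)/29 = 1.
Reflection = Q − 2λn = (7, -6, -3) − 2·(2, -3, -4) = (3, 0, 5).

(3, 0, 5)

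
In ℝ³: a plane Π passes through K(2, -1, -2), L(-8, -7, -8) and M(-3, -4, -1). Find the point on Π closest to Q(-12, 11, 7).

KL = (-10, -6, -6), KM = (-5, -3, 1); a normal to Π is KL × KM = (-24, 40, 0).
Using K: Π has equation -24x + 40y = -88.
Foot = Q − λn with λ = (n·Q − d)/|n|² = (728 − (-88))/2176 = 3/8.
Foot = (-12, 11, 7) − (3/8)·(-24, 40, 0) = (-3, -4, 7).

(-3, -4, 7)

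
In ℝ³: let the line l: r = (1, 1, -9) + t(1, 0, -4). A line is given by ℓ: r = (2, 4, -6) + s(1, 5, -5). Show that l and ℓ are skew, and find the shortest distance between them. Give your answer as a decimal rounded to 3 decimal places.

Common perpendicular direction n = (1, 0, -4) × (1, 5, -5) = (20, 1, 5).
With w = (2, 4, -6) − (1, 1, -9) = (1, 3, 3), w · n = 38.
Since n ≠ 0 the lines are not parallel, and w · n = 38 ≠ 0 so they do not intersect; hence they are skew.
Distance = |w · n| / |n| = |38| / √426 ≈ 1.841.

1.841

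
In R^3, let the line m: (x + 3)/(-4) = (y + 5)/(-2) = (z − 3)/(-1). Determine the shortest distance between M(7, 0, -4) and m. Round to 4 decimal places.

9.2711

m has direction (-4, -2, -1) through (-3, -5, 3).
Taking (-3, -5, 3) on m with direction v = (-4, -2, -1): w = M − (-3, -5, 3) = (10, 5, -7), and w × v = (-19, 38, 0).
Distance = |w × v| / |v| = √1805 / √21 ≈ 9.2711.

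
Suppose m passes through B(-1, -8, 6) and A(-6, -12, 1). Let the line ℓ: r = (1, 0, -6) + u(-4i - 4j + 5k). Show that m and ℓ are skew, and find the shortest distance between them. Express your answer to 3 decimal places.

3.845

A direction vector for m is A − B = (-5, -4, -5).
Common perpendicular direction n = (-5, -4, -5) × (-4, -4, 5) = (-40, 45, 4).
With w = (1, 0, -6) − (-1, -8, 6) = (2, 8, -12), w · n = 232.
Since n ≠ 0 the lines are not parallel, and w · n = 232 ≠ 0 so they do not intersect; hence they are skew.
Distance = |w · n| / |n| = |232| / √3641 ≈ 3.845.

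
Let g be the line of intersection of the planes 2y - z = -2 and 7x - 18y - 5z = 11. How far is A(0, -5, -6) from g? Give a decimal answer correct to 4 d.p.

6.7929

Direction of g: (0, 2, -1) × (7, -18, -5) = (-28, -7, -14).
A point on g: solving the two plane equations with x = -1 gives (-1, -1, 0).
Taking (-1, -1, 0) on g with direction v = (-28, -7, -14): w = A − (-1, -1, 0) = (1, -4, -6), and w × v = (14, 182, -119).
Distance = |w × v| / |v| = √47481 / √1029 ≈ 6.7929.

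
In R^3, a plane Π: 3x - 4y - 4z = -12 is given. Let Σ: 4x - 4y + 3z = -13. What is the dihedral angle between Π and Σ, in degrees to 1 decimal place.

cos θ = |n₁·n₂| / (|n₁||n₂|) = |16| / (√41 · √41).
θ = arccos(0.39024) ≈ 67.0°.

67.0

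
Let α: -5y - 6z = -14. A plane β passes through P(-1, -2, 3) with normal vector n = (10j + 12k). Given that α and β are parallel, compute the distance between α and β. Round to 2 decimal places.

β: n·r = n·P gives 10y + 12z = 16.
Rescale β by 1/(-2): -5y - 6z = -8. Then distance = |-14 − (-8)| / √61 ≈ 0.77.

0.77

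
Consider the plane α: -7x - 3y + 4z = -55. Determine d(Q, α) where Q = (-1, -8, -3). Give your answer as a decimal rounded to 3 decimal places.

n·Q − d = (-7)·(-1) + (-3)·(-8) + (4)·(-3) − (-55) = 74; |n| = √74.
Distance = |74| / √74 = 74/√74 ≈ 8.602.

8.602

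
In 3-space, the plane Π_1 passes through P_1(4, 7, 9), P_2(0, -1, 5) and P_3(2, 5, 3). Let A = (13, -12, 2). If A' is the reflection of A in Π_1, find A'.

P_1P_2 = (-4, -8, -4), P_1P_3 = (-2, -2, -6); a normal to Π_1 is P_1P_2 × P_1P_3 = (40, -16, -8).
Using P_1: Π_1 has equation 40x - 16y - 8z = -24.
λ = (n·A − d)/|n|² = (696 − (-24))/1920 = 3/8.
Reflection = A − 2λn = (13, -12, 2) − (3/4)·(40, -16, -8) = (-17, 0, 8).

(-17, 0, 8)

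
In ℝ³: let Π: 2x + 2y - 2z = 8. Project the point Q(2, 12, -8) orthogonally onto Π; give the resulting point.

(-4, 6, -2)

Foot = Q − λn with λ = (n·Q − d)/|n|² = (44 − 8)/12 = 3.
Foot = (2, 12, -8) − 3·(2, 2, -2) = (-4, 6, -2).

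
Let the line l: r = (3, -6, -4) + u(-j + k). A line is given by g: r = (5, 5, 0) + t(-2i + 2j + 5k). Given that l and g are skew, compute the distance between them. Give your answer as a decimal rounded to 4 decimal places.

Common perpendicular direction n = (0, -1, 1) × (-2, 2, 5) = (-7, -2, -2).
With w = (5, 5, 0) − (3, -6, -4) = (2, 11, 4), w · n = -44.
Distance = |w · n| / |n| = |-44| / √57 ≈ 5.8279.

5.8279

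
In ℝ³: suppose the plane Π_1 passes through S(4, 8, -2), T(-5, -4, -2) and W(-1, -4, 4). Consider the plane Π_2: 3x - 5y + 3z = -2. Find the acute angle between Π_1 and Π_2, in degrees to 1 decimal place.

59.2

ST = (-9, -12, 0), SW = (-5, -12, 6); a normal to Π_1 is ST × SW = (-72, 54, 48).
Using S: Π_1 has equation -72x + 54y + 48z = 48.
cos θ = |n₁·n₂| / (|n₁||n₂|) = |-342| / (√10404 · √43).
θ = arccos(0.51132) ≈ 59.2°.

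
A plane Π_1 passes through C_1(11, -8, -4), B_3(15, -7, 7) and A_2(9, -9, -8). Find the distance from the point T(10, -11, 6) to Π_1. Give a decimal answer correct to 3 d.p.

0.954

C_1B_3 = (4, 1, 11), C_1A_2 = (-2, -1, -4); a normal to Π_1 is C_1B_3 × C_1A_2 = (7, -6, -2).
Using C_1: Π_1 has equation 7x - 6y - 2z = 133.
n·T − d = (7)·(10) + (-6)·(-11) + (-2)·(6) − 133 = -9; |n| = √89.
Distance = |-9| / √89 = 9/√89 ≈ 0.954.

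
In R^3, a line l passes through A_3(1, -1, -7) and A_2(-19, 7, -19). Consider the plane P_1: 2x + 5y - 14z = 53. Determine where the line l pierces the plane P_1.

(6, -3, -4)

A direction vector for l is A_2 − A_3 = (-20, 8, -12).
Substitute r = (1, -1, -7) + t(-20, 8, -12) into the plane: 95 + 168t = 53, so t = -1/4.
Intersection: (1, -1, -7) + (-1/4)·(-20, 8, -12) = (6, -3, -4).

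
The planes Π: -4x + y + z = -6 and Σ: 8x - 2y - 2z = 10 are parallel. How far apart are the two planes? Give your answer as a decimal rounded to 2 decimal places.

0.24

Rescale Σ by 1/(-2): -4x + y + z = -5. Then distance = |-6 − (-5)| / √18 ≈ 0.24.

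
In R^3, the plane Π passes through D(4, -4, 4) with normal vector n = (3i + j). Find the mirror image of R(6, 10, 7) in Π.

(-6, 6, 7)

Π: n·r = n·D gives 3x + y = 8.
λ = (n·R − d)/|n|² = (28 − 8)/10 = 2.
Reflection = R − 2λn = (6, 10, 7) − 4·(3, 1, 0) = (-6, 6, 7).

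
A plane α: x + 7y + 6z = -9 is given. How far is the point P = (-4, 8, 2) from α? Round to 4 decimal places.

n·P − d = (1)·(-4) + (7)·(8) + (6)·(2) − (-9) = 73; |n| = √86.
Distance = |73| / √86 = 73/√86 ≈ 7.8718.

7.8718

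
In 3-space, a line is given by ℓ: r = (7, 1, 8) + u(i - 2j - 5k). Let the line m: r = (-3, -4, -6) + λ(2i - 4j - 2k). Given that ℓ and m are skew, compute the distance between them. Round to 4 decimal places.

11.1803

Common perpendicular direction n = (1, -2, -5) × (2, -4, -2) = (-16, -8, 0).
With w = (-3, -4, -6) − (7, 1, 8) = (-10, -5, -14), w · n = 200.
Distance = |w · n| / |n| = |200| / √320 ≈ 11.1803.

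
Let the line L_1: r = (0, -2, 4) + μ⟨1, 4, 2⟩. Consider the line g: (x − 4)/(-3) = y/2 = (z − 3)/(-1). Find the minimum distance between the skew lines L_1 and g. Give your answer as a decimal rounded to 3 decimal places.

g has direction (-3, 2, -1) through (4, 0, 3).
Common perpendicular direction n = (1, 4, 2) × (-3, 2, -1) = (-8, -5, 14).
With w = (4, 0, 3) − (0, -2, 4) = (4, 2, -1), w · n = -56.
Distance = |w · n| / |n| = |-56| / √285 ≈ 3.317.

3.317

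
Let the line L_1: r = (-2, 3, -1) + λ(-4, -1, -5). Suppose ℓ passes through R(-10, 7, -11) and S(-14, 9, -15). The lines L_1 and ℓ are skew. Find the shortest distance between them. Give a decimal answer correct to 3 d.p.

1.272

A direction vector for ℓ is S − R = (-4, 2, -4).
Common perpendicular direction n = (-4, -1, -5) × (-4, 2, -4) = (14, 4, -12).
With w = (-10, 7, -11) − (-2, 3, -1) = (-8, 4, -10), w · n = 24.
Distance = |w · n| / |n| = |24| / √356 ≈ 1.272.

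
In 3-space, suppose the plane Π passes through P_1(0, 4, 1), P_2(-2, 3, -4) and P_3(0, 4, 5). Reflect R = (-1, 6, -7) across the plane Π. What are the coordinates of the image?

(1, 2, -7)

P_1P_2 = (-2, -1, -5), P_1P_3 = (0, 0, 4); a normal to Π is P_1P_2 × P_1P_3 = (-4, 8, 0).
Using P_1: Π has equation -4x + 8y = 32.
λ = (n·R − d)/|n|² = (52 − 32)/80 = 1/4.
Reflection = R − 2λn = (-1, 6, -7) − (1/2)·(-4, 8, 0) = (1, 2, -7).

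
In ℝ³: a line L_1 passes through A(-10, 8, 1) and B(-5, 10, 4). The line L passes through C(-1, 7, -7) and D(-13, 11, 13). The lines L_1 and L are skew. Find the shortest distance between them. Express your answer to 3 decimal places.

A direction vector for L_1 is B − A = (5, 2, 3).
A direction vector for L is D − C = (-12, 4, 20).
Common perpendicular direction n = (5, 2, 3) × (-12, 4, 20) = (28, -136, 44).
With w = (-1, 7, -7) − (-10, 8, 1) = (9, -1, -8), w · n = 36.
Distance = |w · n| / |n| = |36| / √21216 ≈ 0.247.

0.247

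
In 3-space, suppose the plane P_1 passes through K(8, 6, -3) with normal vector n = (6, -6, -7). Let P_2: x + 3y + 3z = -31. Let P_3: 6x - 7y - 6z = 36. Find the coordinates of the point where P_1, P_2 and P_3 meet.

(-4, -6, -3)

P_1: n·r = n·K gives 6x - 6y - 7z = 33.
Solving the 3×3 linear system 6x - 6y - 7z = 33, x + 3y + 3z = -31, 6x - 7y - 6z = 36 (e.g. by elimination or Cramer's rule, determinant = 49) gives (-4, -6, -3).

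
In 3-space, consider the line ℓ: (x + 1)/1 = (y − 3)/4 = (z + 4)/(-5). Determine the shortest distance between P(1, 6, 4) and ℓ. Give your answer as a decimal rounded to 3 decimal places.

7.804

ℓ has direction (1, 4, -5) through (-1, 3, -4).
Taking (-1, 3, -4) on ℓ with direction v = (1, 4, -5): w = P − (-1, 3, -4) = (2, 3, 8), and w × v = (-47, 18, 5).
Distance = |w × v| / |v| = √2558 / √42 ≈ 7.804.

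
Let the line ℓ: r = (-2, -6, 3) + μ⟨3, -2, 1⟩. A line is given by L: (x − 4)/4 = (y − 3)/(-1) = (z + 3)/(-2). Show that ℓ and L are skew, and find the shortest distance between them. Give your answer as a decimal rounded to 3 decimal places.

L has direction (4, -1, -2) through (4, 3, -3).
Common perpendicular direction n = (3, -2, 1) × (4, -1, -2) = (5, 10, 5).
With w = (4, 3, -3) − (-2, -6, 3) = (6, 9, -6), w · n = 90.
Since n ≠ 0 the lines are not parallel, and w · n = 90 ≠ 0 so they do not intersect; hence they are skew.
Distance = |w · n| / |n| = |90| / √150 ≈ 7.348.

7.348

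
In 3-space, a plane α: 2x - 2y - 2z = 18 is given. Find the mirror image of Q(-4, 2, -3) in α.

(4, -6, -11)

λ = (n·Q − d)/|n|² = (-6 − 18)/12 = -2.
Reflection = Q − 2λn = (-4, 2, -3) − (-4)·(2, -2, -2) = (4, -6, -11).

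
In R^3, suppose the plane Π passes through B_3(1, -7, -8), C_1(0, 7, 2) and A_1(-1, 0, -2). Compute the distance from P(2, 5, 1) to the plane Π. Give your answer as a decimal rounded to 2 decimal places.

B_3C_1 = (-1, 14, 10), B_3A_1 = (-2, 7, 6); a normal to Π is B_3C_1 × B_3A_1 = (14, -14, 21).
Using B_3: Π has equation 14x - 14y + 21z = -56.
n·P − d = (14)·(2) + (-14)·(5) + (21)·(1) − (-56) = 35; |n| = √833.
Distance = |35| / √833 = 35/√833 ≈ 1.21.

1.21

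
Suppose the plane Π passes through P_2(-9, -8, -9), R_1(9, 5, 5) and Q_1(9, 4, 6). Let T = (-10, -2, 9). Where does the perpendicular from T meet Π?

P_2R_1 = (18, 13, 14), P_2Q_1 = (18, 12, 15); a normal to Π is P_2R_1 × P_2Q_1 = (27, -18, -18).
Using P_2: Π has equation 27x - 18y - 18z = 63.
Foot = T − λn with λ = (n·T − d)/|n|² = (-396 − 63)/1377 = -1/3.
Foot = (-10, -2, 9) − (-1/3)·(27, -18, -18) = (-1, -8, 3).

(-1, -8, 3)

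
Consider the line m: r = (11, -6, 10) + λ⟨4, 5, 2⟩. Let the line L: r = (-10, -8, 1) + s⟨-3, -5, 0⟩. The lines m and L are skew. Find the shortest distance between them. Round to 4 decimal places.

Common perpendicular direction n = (4, 5, 2) × (-3, -5, 0) = (10, -6, -5).
With w = (-10, -8, 1) − (11, -6, 10) = (-21, -2, -9), w · n = -153.
Distance = |w · n| / |n| = |-153| / √161 ≈ 12.0581.

12.0581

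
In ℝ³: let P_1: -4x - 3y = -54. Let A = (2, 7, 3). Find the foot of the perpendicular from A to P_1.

Foot = A − λn with λ = (n·A − d)/|n|² = (-29 − (-54))/25 = 1.
Foot = (2, 7, 3) − 1·(-4, -3, 0) = (6, 10, 3).

(6, 10, 3)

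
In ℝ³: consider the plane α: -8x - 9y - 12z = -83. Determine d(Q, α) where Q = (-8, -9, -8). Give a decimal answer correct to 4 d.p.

n·Q − d = (-8)·(-8) + (-9)·(-9) + (-12)·(-8) − (-83) = 324; |n| = √289.
Distance = |324| / √289 = 324/√289 ≈ 19.0588.

19.0588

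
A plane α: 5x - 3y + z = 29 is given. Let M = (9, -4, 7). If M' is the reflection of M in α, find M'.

λ = (n·M − d)/|n|² = (64 − 29)/35 = 1.
Reflection = M − 2λn = (9, -4, 7) − 2·(5, -3, 1) = (-1, 2, 5).

(-1, 2, 5)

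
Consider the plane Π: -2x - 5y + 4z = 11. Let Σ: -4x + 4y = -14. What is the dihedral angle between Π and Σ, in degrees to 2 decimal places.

cos θ = |n₁·n₂| / (|n₁||n₂|) = |-12| / (√45 · √32).
θ = arccos(0.31623) ≈ 71.57°.

71.57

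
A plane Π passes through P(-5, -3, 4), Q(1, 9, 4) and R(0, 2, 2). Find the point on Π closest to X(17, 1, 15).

PQ = (6, 12, 0), PR = (5, 5, -2); a normal to Π is PQ × PR = (-24, 12, -30).
Using P: Π has equation -24x + 12y - 30z = -36.
Foot = X − λn with λ = (n·X − d)/|n|² = (-846 − (-36))/1620 = -1/2.
Foot = (17, 1, 15) − (-1/2)·(-24, 12, -30) = (5, 7, 0).

(5, 7, 0)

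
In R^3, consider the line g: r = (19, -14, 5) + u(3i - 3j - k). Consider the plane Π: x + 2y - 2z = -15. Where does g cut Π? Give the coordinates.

Substitute r = (19, -14, 5) + t(3, -3, -1) into the plane: -19 + (-1)t = -15, so t = -4.
Intersection: (19, -14, 5) + (-4)·(3, -3, -1) = (7, -2, 9).

(7, -2, 9)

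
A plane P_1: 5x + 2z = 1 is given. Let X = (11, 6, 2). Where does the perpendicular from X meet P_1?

Foot = X − λn with λ = (n·X − d)/|n|² = (59 − 1)/29 = 2.
Foot = (11, 6, 2) − 2·(5, 0, 2) = (1, 6, -2).

(1, 6, -2)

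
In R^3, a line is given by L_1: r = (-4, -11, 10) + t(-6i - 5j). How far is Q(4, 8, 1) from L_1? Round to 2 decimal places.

13.07

Taking (-4, -11, 10) on L_1 with direction v = (-6, -5, 0): w = Q − (-4, -11, 10) = (8, 19, -9), and w × v = (-45, 54, 74).
Distance = |w × v| / |v| = √10417 / √61 ≈ 13.07.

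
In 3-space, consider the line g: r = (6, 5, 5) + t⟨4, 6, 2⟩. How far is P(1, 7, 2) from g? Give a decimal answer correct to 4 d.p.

5.8737

Taking (6, 5, 5) on g with direction v = (4, 6, 2): w = P − (6, 5, 5) = (-5, 2, -3), and w × v = (22, -2, -38).
Distance = |w × v| / |v| = √1932 / √56 ≈ 5.8737.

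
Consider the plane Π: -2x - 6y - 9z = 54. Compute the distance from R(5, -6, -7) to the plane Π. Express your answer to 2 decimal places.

3.18

n·R − d = (-2)·(5) + (-6)·(-6) + (-9)·(-7) − 54 = 35; |n| = √121.
Distance = |35| / √121 = 35/√121 ≈ 3.18.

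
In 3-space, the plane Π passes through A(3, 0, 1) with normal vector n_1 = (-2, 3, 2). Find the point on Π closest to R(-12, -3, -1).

Π: n_1·r = n_1·A gives -2x + 3y + 2z = -4.
Foot = R − λn with λ = (n·R − d)/|n|² = (13 − (-4))/17 = 1.
Foot = (-12, -3, -1) − 1·(-2, 3, 2) = (-10, -6, -3).

(-10, -6, -3)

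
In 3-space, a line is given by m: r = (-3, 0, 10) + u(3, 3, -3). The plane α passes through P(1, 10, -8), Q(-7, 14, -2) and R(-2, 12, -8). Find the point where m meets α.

PQ = (-8, 4, 6), PR = (-3, 2, 0); a normal to α is PQ × PR = (-12, -18, -4).
Using P: α has equation -12x - 18y - 4z = -160.
Substitute r = (-3, 0, 10) + t(3, 3, -3) into the plane: -4 + (-78)t = -160, so t = 2.
Intersection: (-3, 0, 10) + 2·(3, 3, -3) = (3, 6, 4).

(3, 6, 4)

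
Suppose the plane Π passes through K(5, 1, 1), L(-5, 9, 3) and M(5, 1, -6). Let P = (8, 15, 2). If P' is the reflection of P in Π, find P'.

(-8, -5, 2)

KL = (-10, 8, 2), KM = (0, 0, -7); a normal to Π is KL × KM = (-56, -70, 0).
Using K: Π has equation -56x - 70y = -350.
λ = (n·P − d)/|n|² = (-1498 − (-350))/8036 = -1/7.
Reflection = P − 2λn = (8, 15, 2) − (-2/7)·(-56, -70, 0) = (-8, -5, 2).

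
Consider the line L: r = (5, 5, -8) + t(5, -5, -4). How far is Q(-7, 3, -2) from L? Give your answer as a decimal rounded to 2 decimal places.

10.05

Taking (5, 5, -8) on L with direction v = (5, -5, -4): w = Q − (5, 5, -8) = (-12, -2, 6), and w × v = (38, -18, 70).
Distance = |w × v| / |v| = √6668 / √66 ≈ 10.05.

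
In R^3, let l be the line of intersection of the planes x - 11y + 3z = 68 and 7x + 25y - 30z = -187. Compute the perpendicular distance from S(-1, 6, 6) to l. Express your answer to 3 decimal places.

Direction of l: (1, -11, 3) × (7, 25, -30) = (255, 51, 102).
A point on l: solving the two plane equations with x = -1 gives (-1, -6, 1).
Taking (-1, -6, 1) on l with direction v = (255, 51, 102): w = S − (-1, -6, 1) = (0, 12, 5), and w × v = (969, 1275, -3060).
Distance = |w × v| / |v| = √11928186 / √78030 ≈ 12.364.

12.364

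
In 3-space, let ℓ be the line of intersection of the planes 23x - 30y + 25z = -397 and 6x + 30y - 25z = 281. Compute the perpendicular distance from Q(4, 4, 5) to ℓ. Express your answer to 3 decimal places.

Direction of ℓ: (23, -30, 25) × (6, 30, -25) = (0, 725, 870).
A point on ℓ: solving the two plane equations with y = 6 gives (-4, 6, -5).
Taking (-4, 6, -5) on ℓ with direction v = (0, 725, 870): w = Q − (-4, 6, -5) = (8, -2, 10), and w × v = (-8990, -6960, 5800).
Distance = |w × v| / |v| = √162901700 / √1282525 ≈ 11.270.

11.270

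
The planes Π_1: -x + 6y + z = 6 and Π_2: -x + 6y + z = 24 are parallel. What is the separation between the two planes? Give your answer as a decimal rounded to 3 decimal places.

2.920

Same normal n = (-1, 6, 1) with |n| = √38; distance = |6 − 24| / |n| = 18/√38 ≈ 2.920.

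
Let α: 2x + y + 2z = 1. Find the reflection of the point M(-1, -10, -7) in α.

λ = (n·M − d)/|n|² = (-26 − 1)/9 = -3.
Reflection = M − 2λn = (-1, -10, -7) − (-6)·(2, 1, 2) = (11, -4, 5).

(11, -4, 5)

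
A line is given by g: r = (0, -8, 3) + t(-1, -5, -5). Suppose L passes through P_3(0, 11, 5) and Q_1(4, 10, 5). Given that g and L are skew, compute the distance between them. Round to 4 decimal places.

A direction vector for L is Q_1 − P_3 = (4, -1, 0).
Common perpendicular direction n = (-1, -5, -5) × (4, -1, 0) = (-5, -20, 21).
With w = (0, 11, 5) − (0, -8, 3) = (0, 19, 2), w · n = -338.
Distance = |w · n| / |n| = |-338| / √866 ≈ 11.4857.

11.4857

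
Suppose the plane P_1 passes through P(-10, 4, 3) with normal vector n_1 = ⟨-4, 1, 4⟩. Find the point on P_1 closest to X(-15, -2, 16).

(-7, -4, 8)

P_1: n_1·r = n_1·P gives -4x + y + 4z = 56.
Foot = X − λn with λ = (n·X − d)/|n|² = (122 − 56)/33 = 2.
Foot = (-15, -2, 16) − 2·(-4, 1, 4) = (-7, -4, 8).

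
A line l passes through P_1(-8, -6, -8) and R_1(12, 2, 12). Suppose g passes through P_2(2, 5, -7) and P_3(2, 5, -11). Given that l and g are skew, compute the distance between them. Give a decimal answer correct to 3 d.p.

A direction vector for l is R_1 − P_1 = (20, 8, 20).
A direction vector for g is P_3 − P_2 = (0, 0, -4).
Common perpendicular direction n = (20, 8, 20) × (0, 0, -4) = (-32, 80, 0).
With w = (2, 5, -7) − (-8, -6, -8) = (10, 11, 1), w · n = 560.
Distance = |w · n| / |n| = |560| / √7424 ≈ 6.499.

6.499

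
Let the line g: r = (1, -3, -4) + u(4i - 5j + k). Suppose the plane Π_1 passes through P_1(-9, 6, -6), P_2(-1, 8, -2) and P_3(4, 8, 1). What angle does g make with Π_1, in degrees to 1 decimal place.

P_1P_2 = (8, 2, 4), P_1P_3 = (13, 2, 7); a normal to Π_1 is P_1P_2 × P_1P_3 = (6, -4, -10).
Using P_1: Π_1 has equation 6x - 4y - 10z = -18.
sin θ = |n·v| / (|n||v|) = |34| / (√152 · √42) = 0.42553.
θ ≈ 25.2°.

25.2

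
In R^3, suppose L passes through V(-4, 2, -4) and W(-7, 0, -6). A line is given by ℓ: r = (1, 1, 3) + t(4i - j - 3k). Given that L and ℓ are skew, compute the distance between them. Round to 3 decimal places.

5.523

A direction vector for L is W − V = (-3, -2, -2).
Common perpendicular direction n = (-3, -2, -2) × (4, -1, -3) = (4, -17, 11).
With w = (1, 1, 3) − (-4, 2, -4) = (5, -1, 7), w · n = 114.
Distance = |w · n| / |n| = |114| / √426 ≈ 5.523.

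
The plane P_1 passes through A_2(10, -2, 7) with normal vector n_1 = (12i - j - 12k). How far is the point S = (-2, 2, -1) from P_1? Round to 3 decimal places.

P_1: n_1·r = n_1·A_2 gives 12x - y - 12z = 38.
n·S − d = (12)·(-2) + (-1)·(2) + (-12)·(-1) − 38 = -52; |n| = √289.
Distance = |-52| / √289 = 52/√289 ≈ 3.059.

3.059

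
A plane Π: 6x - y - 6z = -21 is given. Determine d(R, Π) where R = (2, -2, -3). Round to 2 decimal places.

n·R − d = (6)·(2) + (-1)·(-2) + (-6)·(-3) − (-21) = 53; |n| = √73.
Distance = |53| / √73 = 53/√73 ≈ 6.20.

6.20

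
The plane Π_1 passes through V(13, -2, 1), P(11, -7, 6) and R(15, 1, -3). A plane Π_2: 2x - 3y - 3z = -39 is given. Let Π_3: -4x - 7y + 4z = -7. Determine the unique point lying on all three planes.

(3, 5, 10)

VP = (-2, -5, 5), VR = (2, 3, -4); a normal to Π_1 is VP × VR = (5, 2, 4).
Using V: Π_1 has equation 5x + 2y + 4z = 65.
Solving the 3×3 linear system 5x + 2y + 4z = 65, 2x - 3y - 3z = -39, -4x - 7y + 4z = -7 (e.g. by elimination or Cramer's rule, determinant = -261) gives (3, 5, 10).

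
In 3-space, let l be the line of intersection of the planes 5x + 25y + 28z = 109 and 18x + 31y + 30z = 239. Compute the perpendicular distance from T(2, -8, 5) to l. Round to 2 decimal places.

9.85

Direction of l: (5, 25, 28) × (18, 31, 30) = (-118, 354, -295).
A point on l: solving the two plane equations with x = 8 gives (8, 5, -2).
Taking (8, 5, -2) on l with direction v = (-118, 354, -295): w = T − (8, 5, -2) = (-6, -13, 7), and w × v = (1357, -2596, -3658).
Distance = |w × v| / |v| = √21961629 / √226265 ≈ 9.85.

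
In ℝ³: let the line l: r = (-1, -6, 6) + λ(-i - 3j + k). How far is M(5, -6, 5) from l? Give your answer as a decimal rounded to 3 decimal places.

Taking (-1, -6, 6) on l with direction v = (-1, -3, 1): w = M − (-1, -6, 6) = (6, 0, -1), and w × v = (-3, -5, -18).
Distance = |w × v| / |v| = √358 / √11 ≈ 5.705.

5.705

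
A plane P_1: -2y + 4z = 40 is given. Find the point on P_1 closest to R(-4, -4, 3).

Foot = R − λn with λ = (n·R − d)/|n|² = (20 − 40)/20 = -1.
Foot = (-4, -4, 3) − (-1)·(0, -2, 4) = (-4, -6, 7).

(-4, -6, 7)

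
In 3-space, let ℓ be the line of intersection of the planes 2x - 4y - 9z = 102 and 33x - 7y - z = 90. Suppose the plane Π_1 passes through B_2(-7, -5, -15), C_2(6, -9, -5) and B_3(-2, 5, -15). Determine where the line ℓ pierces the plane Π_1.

Direction of ℓ: (2, -4, -9) × (33, -7, -1) = (-59, -295, 118).
A point on ℓ: solving the two plane equations with x = 0 gives (0, -12, -6).
B_2C_2 = (13, -4, 10), B_2B_3 = (5, 10, 0); a normal to Π_1 is B_2C_2 × B_2B_3 = (-100, 50, 150).
Using B_2: Π_1 has equation -100x + 50y + 150z = -1800.
Substitute r = (0, -12, -6) + t(-59, -295, 118) into the plane: -1500 + 8850t = -1800, so t = -2/59.
Intersection: (0, -12, -6) + (-2/59)·(-59, -295, 118) = (2, -2, -10).

(2, -2, -10)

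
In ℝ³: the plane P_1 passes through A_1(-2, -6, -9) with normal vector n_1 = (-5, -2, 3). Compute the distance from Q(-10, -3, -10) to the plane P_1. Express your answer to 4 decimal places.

5.0289

P_1: n_1·r = n_1·A_1 gives -5x - 2y + 3z = -5.
n·Q − d = (-5)·(-10) + (-2)·(-3) + (3)·(-10) − (-5) = 31; |n| = √38.
Distance = |31| / √38 = 31/√38 ≈ 5.0289.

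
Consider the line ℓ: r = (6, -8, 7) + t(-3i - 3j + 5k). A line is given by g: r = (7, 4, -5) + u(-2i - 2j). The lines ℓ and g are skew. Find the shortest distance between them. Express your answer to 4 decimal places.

7.7782

Common perpendicular direction n = (-3, -3, 5) × (-2, -2, 0) = (10, -10, 0).
With w = (7, 4, -5) − (6, -8, 7) = (1, 12, -12), w · n = -110.
Distance = |w · n| / |n| = |-110| / √200 ≈ 7.7782.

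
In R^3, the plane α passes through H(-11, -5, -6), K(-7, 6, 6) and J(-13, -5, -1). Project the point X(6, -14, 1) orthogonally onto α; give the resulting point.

(-9, -2, -5)

HK = (4, 11, 12), HJ = (-2, 0, 5); a normal to α is HK × HJ = (55, -44, 22).
Using H: α has equation 55x - 44y + 22z = -517.
Foot = X − λn with λ = (n·X − d)/|n|² = (968 − (-517))/5445 = 3/11.
Foot = (6, -14, 1) − (3/11)·(55, -44, 22) = (-9, -2, -5).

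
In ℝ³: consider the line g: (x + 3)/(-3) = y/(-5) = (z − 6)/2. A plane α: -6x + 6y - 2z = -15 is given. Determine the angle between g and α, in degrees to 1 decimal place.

17.3

g has direction (-3, -5, 2) through (-3, 0, 6).
sin θ = |n·v| / (|n||v|) = |-16| / (√76 · √38) = 0.29773.
θ ≈ 17.3°.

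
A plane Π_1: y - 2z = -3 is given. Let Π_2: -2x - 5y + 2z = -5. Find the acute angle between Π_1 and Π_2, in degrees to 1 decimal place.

45.5

cos θ = |n₁·n₂| / (|n₁||n₂|) = |-9| / (√5 · √33).
θ = arccos(0.70065) ≈ 45.5°.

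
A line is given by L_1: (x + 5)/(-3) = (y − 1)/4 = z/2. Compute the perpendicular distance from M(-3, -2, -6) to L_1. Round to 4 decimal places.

L_1 has direction (-3, 4, 2) through (-5, 1, 0).
Taking (-5, 1, 0) on L_1 with direction v = (-3, 4, 2): w = M − (-5, 1, 0) = (2, -3, -6), and w × v = (18, 14, -1).
Distance = |w × v| / |v| = √521 / √29 ≈ 4.2386.

4.2386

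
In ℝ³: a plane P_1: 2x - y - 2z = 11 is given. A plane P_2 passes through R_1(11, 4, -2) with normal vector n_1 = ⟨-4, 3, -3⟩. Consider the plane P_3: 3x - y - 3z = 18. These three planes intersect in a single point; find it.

P_2: n_1·r = n_1·R_1 gives -4x + 3y - 3z = -26.
Solving the 3×3 linear system 2x - y - 2z = 11, -4x + 3y - 3z = -26, 3x - y - 3z = 18 (e.g. by elimination or Cramer's rule, determinant = 7) gives (8, 3, 1).

(8, 3, 1)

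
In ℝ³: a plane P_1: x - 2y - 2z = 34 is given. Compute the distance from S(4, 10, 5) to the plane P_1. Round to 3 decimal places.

n·S − d = (1)·(4) + (-2)·(10) + (-2)·(5) − 34 = -60; |n| = √9.
Distance = |-60| / √9 = 60/√9 ≈ 20.000.

20.000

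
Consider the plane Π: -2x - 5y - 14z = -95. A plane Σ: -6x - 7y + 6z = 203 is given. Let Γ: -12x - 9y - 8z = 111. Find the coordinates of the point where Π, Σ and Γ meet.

Solving the 3×3 linear system -2x - 5y - 14z = -95, -6x - 7y + 6z = 203, -12x - 9y - 8z = 111 (e.g. by elimination or Cramer's rule, determinant = 800) gives (-9, -11, 12).

(-9, -11, 12)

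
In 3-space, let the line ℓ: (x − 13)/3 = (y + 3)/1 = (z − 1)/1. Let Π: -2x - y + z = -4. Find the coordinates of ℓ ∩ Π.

(4, -6, -2)

ℓ has direction (3, 1, 1) through (13, -3, 1).
Substitute r = (13, -3, 1) + t(3, 1, 1) into the plane: -22 + (-6)t = -4, so t = -3.
Intersection: (13, -3, 1) + (-3)·(3, 1, 1) = (4, -6, -2).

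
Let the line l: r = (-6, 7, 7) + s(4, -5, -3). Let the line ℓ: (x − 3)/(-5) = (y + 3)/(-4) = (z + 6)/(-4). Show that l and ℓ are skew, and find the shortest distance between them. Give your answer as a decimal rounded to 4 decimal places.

ℓ has direction (-5, -4, -4) through (3, -3, -6).
Common perpendicular direction n = (4, -5, -3) × (-5, -4, -4) = (8, 31, -41).
With w = (3, -3, -6) − (-6, 7, 7) = (9, -10, -13), w · n = 295.
Since n ≠ 0 the lines are not parallel, and w · n = 295 ≠ 0 so they do not intersect; hence they are skew.
Distance = |w · n| / |n| = |295| / √2706 ≈ 5.6710.

5.6710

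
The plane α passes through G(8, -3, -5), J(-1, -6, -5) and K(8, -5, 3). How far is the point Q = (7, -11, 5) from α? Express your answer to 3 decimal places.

4.769

GJ = (-9, -3, 0), GK = (0, -2, 8); a normal to α is GJ × GK = (-24, 72, 18).
Using G: α has equation -24x + 72y + 18z = -498.
n·Q − d = (-24)·(7) + (72)·(-11) + (18)·(5) − (-498) = -372; |n| = √6084.
Distance = |-372| / √6084 = 372/√6084 ≈ 4.769.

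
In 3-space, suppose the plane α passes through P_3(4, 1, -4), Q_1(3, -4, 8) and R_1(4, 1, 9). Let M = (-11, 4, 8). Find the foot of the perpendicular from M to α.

(4, 1, 8)

P_3Q_1 = (-1, -5, 12), P_3R_1 = (0, 0, 13); a normal to α is P_3Q_1 × P_3R_1 = (-65, 13, 0).
Using P_3: α has equation -65x + 13y = -247.
Foot = M − λn with λ = (n·M − d)/|n|² = (767 − (-247))/4394 = 3/13.
Foot = (-11, 4, 8) − (3/13)·(-65, 13, 0) = (4, 1, 8).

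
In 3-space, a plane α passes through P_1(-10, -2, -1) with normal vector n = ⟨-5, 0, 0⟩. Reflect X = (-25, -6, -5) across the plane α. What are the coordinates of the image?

α: n·r = n·P_1 gives -5x = 50.
λ = (n·X − d)/|n|² = (125 − 50)/25 = 3.
Reflection = X − 2λn = (-25, -6, -5) − 6·(-5, 0, 0) = (5, -6, -5).

(5, -6, -5)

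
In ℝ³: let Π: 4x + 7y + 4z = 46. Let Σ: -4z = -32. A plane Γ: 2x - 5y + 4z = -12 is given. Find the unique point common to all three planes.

(-7, 6, 8)

Solving the 3×3 linear system 4x + 7y + 4z = 46, -4z = -32, 2x - 5y + 4z = -12 (e.g. by elimination or Cramer's rule, determinant = -136) gives (-7, 6, 8).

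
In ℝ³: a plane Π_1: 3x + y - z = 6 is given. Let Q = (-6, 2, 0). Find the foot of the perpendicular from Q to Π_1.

(0, 4, -2)

Foot = Q − λn with λ = (n·Q − d)/|n|² = (-16 − 6)/11 = -2.
Foot = (-6, 2, 0) − (-2)·(3, 1, -1) = (0, 4, -2).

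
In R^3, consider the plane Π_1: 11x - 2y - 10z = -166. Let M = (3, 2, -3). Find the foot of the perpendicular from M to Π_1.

Foot = M − λn with λ = (n·M − d)/|n|² = (59 − (-166))/225 = 1.
Foot = (3, 2, -3) − 1·(11, -2, -10) = (-8, 4, 7).

(-8, 4, 7)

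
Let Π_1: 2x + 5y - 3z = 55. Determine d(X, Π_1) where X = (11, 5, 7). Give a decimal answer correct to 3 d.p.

4.704

n·X − d = (2)·(11) + (5)·(5) + (-3)·(7) − 55 = -29; |n| = √38.
Distance = |-29| / √38 = 29/√38 ≈ 4.704.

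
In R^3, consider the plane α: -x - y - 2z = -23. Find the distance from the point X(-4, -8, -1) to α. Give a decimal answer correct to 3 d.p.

15.105

n·X − d = (-1)·(-4) + (-1)·(-8) + (-2)·(-1) − (-23) = 37; |n| = √6.
Distance = |37| / √6 = 37/√6 ≈ 15.105.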